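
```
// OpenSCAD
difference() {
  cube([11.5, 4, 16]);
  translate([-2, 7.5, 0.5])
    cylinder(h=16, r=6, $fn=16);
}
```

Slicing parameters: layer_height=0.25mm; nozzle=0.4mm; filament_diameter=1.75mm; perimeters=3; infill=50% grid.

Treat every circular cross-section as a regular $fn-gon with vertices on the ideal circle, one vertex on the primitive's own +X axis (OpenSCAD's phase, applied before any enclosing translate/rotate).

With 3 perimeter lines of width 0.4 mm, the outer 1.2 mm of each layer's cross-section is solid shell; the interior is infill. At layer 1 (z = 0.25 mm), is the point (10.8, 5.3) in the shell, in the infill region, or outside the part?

At z = 0.25 mm: the cube is present — its section is the full 11.5×4 rectangle; the cylinder at (-2, 7.5) is absent (z outside [0.5, 16.5]); After the difference (first − rest): none of the subtracted shapes is present at this height, so the 11.5×4 cube is unchanged — 1 connected region. Overall, the cross-section is a single solid region. The nearest boundary edge runs (11.50, 4.00)→(0.00, 4.00); distance from the point to it = 1.30 mm. The point is not inside any of the regions above, so it lies outside the cross-section (1.30 mm from the nearest boundary).

outside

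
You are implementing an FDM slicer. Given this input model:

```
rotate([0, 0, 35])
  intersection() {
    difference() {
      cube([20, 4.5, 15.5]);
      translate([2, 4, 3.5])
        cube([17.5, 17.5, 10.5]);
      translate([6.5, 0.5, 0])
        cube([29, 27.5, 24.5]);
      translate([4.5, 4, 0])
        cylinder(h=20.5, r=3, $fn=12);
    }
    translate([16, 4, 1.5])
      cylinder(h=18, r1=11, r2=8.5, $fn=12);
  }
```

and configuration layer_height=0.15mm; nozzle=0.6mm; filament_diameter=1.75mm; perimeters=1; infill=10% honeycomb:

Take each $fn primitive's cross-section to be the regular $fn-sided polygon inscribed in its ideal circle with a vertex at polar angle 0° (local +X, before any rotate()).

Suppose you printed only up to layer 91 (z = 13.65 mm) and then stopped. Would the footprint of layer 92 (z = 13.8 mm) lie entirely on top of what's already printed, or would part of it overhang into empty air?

Compare the two slices. At z = 13.65: the 20×4.5 cube contributes its full rectangle (area 90.00 mm²); the cube at (2, 4) (footprint 17.5×17.5) is included at this height (area 306.25 mm²); the 29×27.5 cube at (6.5, 0.5) contributes its full rectangle (area 797.50 mm²); the r=3 cylinder at (4.5, 4) contributes a regular 12-gon of circumradius 3 (area = (12/2)·3.000²·sin(360°/12) = 27.00 mm²); Subtracting the remaining from the first: starting from the 20×4.5 cube (90.00 mm²), the 17.5×17.5 cube at (2, 4) partially overlaps it — only the 8.75 mm² overlap (of its 306.25 mm²) is removed, clipping the outline; the 29×27.5 cube at (6.5, 0.5) partially overlaps it — only the 47.50 mm² overlap (of its 797.50 mm²) is removed, clipping the outline; the r=3 cylinder at (4.5, 4) partially overlaps it — only the 12.34 mm² overlap (of its 27.00 mm²) is removed, clipping the outline — area = 21.41 mm²; the cone at (16, 4) (r1=11→r2=8.5) has section circumradius 9.312 here — a regular 12-gon (area = (12/2)·9.312²·sin(360°/12) = 260.17 mm²); Taking the intersection: the cone at (16, 4) partially overlaps the result so far; clipping to the common part keeps 6.15 mm² — area = 6.15 mm²; (rotated 35° about Z; rotation is an isometry so areas/perimeters/island counts are preserved). At z = 13.8: the 20×4.5 cube contributes its full rectangle (area 90.00 mm²); the cube at (2, 4) (footprint 17.5×17.5) is included at this height (area 306.25 mm²); the cube at (6.5, 0.5) is present — its section is the full 29×27.5 rectangle (area 797.50 mm²); the r=3 cylinder at (4.5, 4) contributes a regular 12-gon of circumradius 3 (area = (12/2)·3.000²·sin(360°/12) = 27.00 mm²); Taking the first minus the rest: starting from the 20×4.5 cube (90.00 mm²), the 17.5×17.5 cube at (2, 4) partially overlaps it — only the 8.75 mm² overlap (of its 306.25 mm²) is removed, clipping the outline; the 29×27.5 cube at (6.5, 0.5) partially overlaps it — only the 47.50 mm² overlap (of its 797.50 mm²) is removed, clipping the outline; the r=3 cylinder at (4.5, 4) partially overlaps it — only the 12.34 mm² overlap (of its 27.00 mm²) is removed, clipping the outline — area = 21.41 mm²; the cone at (16, 4): at t=0.683 of its height the radius interpolates to r₁+(r₂−r₁)t = 9.292, giving a regular 12-gon of that circumradius (area = (12/2)·9.292²·sin(360°/12) = 259.01 mm²); After intersecting: the cone at (16, 4) partially overlaps that combined region; clipping to the common part keeps 6.14 mm² — area = 6.14 mm²; (whole slice rotated 35° about Z — lengths, areas and connectivity unchanged). Checking containment: the cross-section at z = 13.8 is a subset of the cross-section at z = 13.65.

entirely on top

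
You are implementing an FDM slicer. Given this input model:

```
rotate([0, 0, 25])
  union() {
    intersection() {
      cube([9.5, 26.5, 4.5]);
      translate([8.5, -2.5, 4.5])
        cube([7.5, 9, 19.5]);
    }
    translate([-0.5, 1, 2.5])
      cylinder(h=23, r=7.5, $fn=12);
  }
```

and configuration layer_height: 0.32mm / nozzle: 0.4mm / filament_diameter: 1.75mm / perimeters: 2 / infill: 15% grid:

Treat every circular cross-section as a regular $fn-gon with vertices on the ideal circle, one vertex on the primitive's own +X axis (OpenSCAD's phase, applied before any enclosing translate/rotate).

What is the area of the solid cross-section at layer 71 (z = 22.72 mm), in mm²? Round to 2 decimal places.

168.75 mm²

At z = 22.72 mm: the cube is absent (z outside [0, 4.5]); the 7.5×9 cube at (8.5, -2.5) contributes its full rectangle (area 67.50 mm²); Keeping only the common overlap: at least one operand is absent at this height, so nothing remains; the r=7.5 cylinder at (-0.5, 1) gives a regular 12-gon of circumradius 7.5 (constant along its height) (area = (12/2)·7.500²·sin(360°/12) = 168.75 mm²); Merging all regions: only the r=7.5 cylinder at (-0.5, 1) is present, so the union is just that shape — area = 168.75 mm²; (rotated 25° about Z; rotation is an isometry so areas/perimeters/island counts are preserved). Overall, the cross-section is a single solid region. Net area = 168.75 mm².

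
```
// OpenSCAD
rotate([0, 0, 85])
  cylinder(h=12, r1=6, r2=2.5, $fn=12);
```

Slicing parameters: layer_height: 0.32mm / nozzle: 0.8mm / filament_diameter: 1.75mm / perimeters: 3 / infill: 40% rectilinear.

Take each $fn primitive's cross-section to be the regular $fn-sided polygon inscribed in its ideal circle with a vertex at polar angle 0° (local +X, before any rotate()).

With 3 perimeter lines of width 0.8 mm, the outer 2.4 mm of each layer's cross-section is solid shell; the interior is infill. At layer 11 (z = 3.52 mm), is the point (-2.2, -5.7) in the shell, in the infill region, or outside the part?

At z = 3.52 mm: the cone: at t=0.293 of its height the radius interpolates to r₁+(r₂−r₁)t = 4.973, giving a regular 12-gon of that circumradius; (whole slice rotated 85° about Z — lengths, areas and connectivity unchanged). Overall, the cross-section is a single solid region. Undo the 85° rotation: the query point maps to (-5.870, 1.695) in the un-rotated model frame. The nearest boundary edge runs (-4.31, 2.49)→(-4.97, 0.00); distance from the point to it = 1.30 mm. The point is not inside any of the regions above, so it lies outside the cross-section (1.30 mm from the nearest boundary).

outside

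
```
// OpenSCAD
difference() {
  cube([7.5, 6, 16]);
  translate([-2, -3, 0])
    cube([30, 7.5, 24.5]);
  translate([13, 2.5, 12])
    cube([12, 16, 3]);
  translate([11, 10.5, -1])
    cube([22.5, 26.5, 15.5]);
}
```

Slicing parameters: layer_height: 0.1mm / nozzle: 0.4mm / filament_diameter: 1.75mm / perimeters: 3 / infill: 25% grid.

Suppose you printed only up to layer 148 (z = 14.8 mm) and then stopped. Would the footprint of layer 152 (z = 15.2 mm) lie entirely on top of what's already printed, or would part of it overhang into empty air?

Compare the two slices. At z = 14.8: the cube (footprint 7.5×6) is included at this height (area 45.00 mm²); the 30×7.5 cube at (-2, -3) contributes its full rectangle (area 225.00 mm²); the 12×16 cube at (13, 2.5) contributes its full rectangle (area 192.00 mm²); the cube at (11, 10.5) is not intersected at this z (z outside [-1, 14.5]); Subtracting the remaining from the first: starting from the 7.5×6 cube (45.00 mm²), the 30×7.5 cube at (-2, -3) partially overlaps it — only the 33.75 mm² overlap (of its 225.00 mm²) is removed, clipping the outline; the 12×16 cube at (13, 2.5) misses the remaining region (no effect) — area = 11.25 mm². At z = 15.2: the cube (footprint 7.5×6) is included at this height (area 45.00 mm²); the 30×7.5 cube at (-2, -3) contributes its full rectangle (area 225.00 mm²); the cube at (13, 2.5) does not reach this height (z outside [12, 15]); the cube at (11, 10.5) is absent (z outside [-1, 14.5]); After the difference (first − rest): starting from the 7.5×6 cube (45.00 mm²), the 30×7.5 cube at (-2, -3) partially overlaps it — only the 33.75 mm² overlap (of its 225.00 mm²) is removed, clipping the outline — area = 11.25 mm². Checking containment: the cross-section at z = 15.2 is a subset of the cross-section at z = 14.8.

entirely on top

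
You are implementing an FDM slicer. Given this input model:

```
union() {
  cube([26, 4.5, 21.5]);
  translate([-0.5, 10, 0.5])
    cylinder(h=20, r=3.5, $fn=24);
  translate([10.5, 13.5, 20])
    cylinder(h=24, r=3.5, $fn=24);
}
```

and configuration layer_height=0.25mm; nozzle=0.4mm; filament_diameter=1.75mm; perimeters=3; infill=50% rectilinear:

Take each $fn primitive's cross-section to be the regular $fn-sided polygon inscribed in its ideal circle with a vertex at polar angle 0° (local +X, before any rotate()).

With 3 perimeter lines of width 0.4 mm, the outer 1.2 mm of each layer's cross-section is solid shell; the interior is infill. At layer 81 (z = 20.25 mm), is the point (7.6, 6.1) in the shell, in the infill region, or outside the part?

At z = 20.25 mm: the 26×4.5 cube contributes its full rectangle; the cylinder at (-0.5, 10): section is a regular 24-gon, circumradius r=3.5; the r=3.5 cylinder at (10.5, 13.5) gives a regular 24-gon of circumradius 3.5 (constant along its height); Combining (union): the 3 present regions are separate (no shared area or edge), so areas and boundary lengths simply add and each stays a separate island — 3 connected regions. Overall, the cross-section has 3 separate islands. The nearest boundary edge runs (0.00, 4.50)→(26.00, 4.50); distance from the point to it = 1.60 mm. The point is not inside any of the regions above, so it lies outside the cross-section (1.60 mm from the nearest boundary).

outside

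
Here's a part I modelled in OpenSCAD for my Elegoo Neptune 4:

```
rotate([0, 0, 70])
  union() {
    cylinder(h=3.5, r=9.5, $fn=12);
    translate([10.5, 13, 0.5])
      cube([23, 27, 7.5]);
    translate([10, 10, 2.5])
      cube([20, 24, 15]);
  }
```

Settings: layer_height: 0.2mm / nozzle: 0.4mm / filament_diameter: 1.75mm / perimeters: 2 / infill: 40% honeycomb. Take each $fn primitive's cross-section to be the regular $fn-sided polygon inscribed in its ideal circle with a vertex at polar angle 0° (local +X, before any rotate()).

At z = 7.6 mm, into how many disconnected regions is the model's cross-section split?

At z = 7.6 mm: the cylinder is not intersected at this z (z outside [0, 3.5]); the cube at (10.5, 13) (footprint 23×27) is included at this height; the cube at (10, 10) (footprint 20×24) is included at this height; Taking the union: the regions partially overlap (shared area 409.50 mm²), so overlapping operands fuse into one piece — 1 connected region; (whole slice rotated 70° about Z — lengths, areas and connectivity unchanged). The result has 1 disconnected region.

1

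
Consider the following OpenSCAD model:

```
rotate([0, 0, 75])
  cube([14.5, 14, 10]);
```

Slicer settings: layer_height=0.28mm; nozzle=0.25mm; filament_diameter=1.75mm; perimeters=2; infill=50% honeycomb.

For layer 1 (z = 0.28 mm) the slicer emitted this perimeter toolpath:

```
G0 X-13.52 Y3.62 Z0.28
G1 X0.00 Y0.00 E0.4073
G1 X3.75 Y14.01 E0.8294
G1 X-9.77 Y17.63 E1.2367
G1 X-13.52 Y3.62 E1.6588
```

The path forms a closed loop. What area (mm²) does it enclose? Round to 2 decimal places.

Apply the shoelace formula to the sequence of (X, Y) vertices; enclosed area = 202.99 mm².

202.99 mm²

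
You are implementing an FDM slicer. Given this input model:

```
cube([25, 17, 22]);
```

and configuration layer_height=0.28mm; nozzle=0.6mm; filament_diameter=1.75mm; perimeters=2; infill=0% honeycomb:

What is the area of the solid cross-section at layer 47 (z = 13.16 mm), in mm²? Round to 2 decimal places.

425.00 mm²

At z = 13.16 mm: the cube (footprint 25×17) is included at this height (area 425.00 mm²). Overall, the cross-section is a single solid region. Net area = 425.00 mm².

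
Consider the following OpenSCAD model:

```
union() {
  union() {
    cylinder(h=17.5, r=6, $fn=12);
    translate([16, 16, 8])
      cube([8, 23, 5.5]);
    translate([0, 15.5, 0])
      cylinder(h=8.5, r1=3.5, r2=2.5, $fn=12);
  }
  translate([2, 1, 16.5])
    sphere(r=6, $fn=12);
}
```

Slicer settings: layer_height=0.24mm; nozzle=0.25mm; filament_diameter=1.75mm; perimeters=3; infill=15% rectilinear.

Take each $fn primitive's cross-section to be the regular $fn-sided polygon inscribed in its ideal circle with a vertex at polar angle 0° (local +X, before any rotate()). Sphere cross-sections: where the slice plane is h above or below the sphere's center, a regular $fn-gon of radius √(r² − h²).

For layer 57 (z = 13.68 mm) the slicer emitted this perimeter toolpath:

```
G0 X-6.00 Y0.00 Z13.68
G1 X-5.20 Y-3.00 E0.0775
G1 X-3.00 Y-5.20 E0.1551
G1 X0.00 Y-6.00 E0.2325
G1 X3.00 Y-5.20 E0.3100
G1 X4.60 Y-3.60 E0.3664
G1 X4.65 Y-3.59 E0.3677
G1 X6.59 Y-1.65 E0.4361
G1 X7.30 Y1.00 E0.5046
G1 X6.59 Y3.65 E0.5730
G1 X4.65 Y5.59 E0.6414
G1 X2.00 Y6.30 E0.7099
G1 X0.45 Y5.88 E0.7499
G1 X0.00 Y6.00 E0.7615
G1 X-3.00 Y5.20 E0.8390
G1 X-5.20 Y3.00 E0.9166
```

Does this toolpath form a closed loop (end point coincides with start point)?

Start point (G0): (-6.00, 0.00). End point (last G1): the path does not return to the start — open.

no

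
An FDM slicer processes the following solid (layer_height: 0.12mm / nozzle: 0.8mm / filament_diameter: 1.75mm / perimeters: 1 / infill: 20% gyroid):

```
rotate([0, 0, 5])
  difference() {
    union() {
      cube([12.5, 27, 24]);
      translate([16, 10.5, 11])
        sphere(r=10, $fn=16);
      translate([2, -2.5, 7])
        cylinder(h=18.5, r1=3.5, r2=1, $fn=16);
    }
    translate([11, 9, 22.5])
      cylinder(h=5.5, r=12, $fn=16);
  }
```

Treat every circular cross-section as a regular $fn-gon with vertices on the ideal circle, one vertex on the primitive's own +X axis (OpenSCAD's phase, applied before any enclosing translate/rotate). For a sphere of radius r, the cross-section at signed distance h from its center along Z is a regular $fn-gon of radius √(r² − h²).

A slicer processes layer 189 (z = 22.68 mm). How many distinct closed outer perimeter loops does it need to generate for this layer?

At z = 22.68 mm: the cube (footprint 12.5×27) is included at this height; the sphere at (16, 10.5) is absent (|z−center|=11.680 > r=10); the cone at (2, -2.5) (r1=3.5→r2=1) has section circumradius 1.381 here — a regular 16-gon; Taking the union: the 2 present regions are separate (no shared area or edge), so areas and boundary lengths simply add and each stays a separate island — 2 connected regions; the r=12 cylinder at (11, 9) contributes a regular 16-gon of circumradius 12; Taking the first minus the rest: starting from the result so far, the r=12 cylinder at (11, 9) partially overlaps it — only the 231.76 mm² overlap (of its 440.85 mm²) is removed, clipping the outline — 3 connected regions; (rotated 5° about Z; rotation is an isometry so areas/perimeters/island counts are preserved). The result has 3 disconnected regions.

3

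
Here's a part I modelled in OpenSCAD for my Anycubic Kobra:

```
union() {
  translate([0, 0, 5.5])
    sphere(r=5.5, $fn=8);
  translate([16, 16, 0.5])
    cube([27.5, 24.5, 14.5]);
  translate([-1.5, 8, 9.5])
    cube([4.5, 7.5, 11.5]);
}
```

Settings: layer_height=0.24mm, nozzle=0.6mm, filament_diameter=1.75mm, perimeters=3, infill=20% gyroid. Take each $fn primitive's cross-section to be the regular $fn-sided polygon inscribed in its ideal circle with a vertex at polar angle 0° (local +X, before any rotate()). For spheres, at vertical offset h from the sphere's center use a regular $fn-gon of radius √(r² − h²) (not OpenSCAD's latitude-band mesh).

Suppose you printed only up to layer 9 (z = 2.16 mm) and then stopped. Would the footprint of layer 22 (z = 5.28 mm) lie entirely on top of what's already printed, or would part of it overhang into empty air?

Compare the two slices. At z = 2.16: the r=5.5 sphere contributes a regular 8-gon of circumradius √(5.5²−3.34²) = 4.370 (area = (8/2)·4.370²·sin(360°/8) = 54.01 mm²); the cube at (16, 16) is present — its section is the full 27.5×24.5 rectangle (area 673.75 mm²); the cube at (-1.5, 8) is absent (z outside [9.5, 21]); Combining (union): the 2 present regions are separate (no shared area or edge), so areas and boundary lengths simply add and each stays a separate island — area = 727.76 mm². At z = 5.28: the r=5.5 sphere slices to a regular 8-gon of circumradius 5.496 (√(r²−h²) with h=0.22 from center) (area = (8/2)·5.496²·sin(360°/8) = 85.42 mm²); the 27.5×24.5 cube at (16, 16) contributes its full rectangle (area 673.75 mm²); the cube at (-1.5, 8) is not intersected at this z (z outside [9.5, 21]); Merging all regions: the 2 present regions are separate (no shared area or edge), so areas and boundary lengths simply add and each stays a separate island — area = 759.17 mm². Checking containment: at z = 5.28 the cross-section extends beyond the z = 2.16 cross-section by about 31.42 mm².

part overhangs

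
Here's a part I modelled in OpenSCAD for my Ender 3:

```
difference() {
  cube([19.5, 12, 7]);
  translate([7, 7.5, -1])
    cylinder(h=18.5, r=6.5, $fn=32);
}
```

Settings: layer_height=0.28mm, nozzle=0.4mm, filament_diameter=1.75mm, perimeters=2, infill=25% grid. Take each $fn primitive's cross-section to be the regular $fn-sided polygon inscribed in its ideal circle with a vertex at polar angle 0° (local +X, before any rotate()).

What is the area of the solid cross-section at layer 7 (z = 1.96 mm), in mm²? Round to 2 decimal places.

At z = 1.96 mm: the 19.5×12 cube contributes its full rectangle (area 234.00 mm²); the r=6.5 cylinder at (7, 7.5) contributes a regular 32-gon of circumradius 6.5 (area = (32/2)·6.500²·sin(360°/32) = 131.88 mm²); After the difference (first − rest): starting from the 19.5×12 cube (234.00 mm²), the r=6.5 cylinder at (7, 7.5) partially overlaps it — only the 119.14 mm² overlap (of its 131.88 mm²) is removed, clipping the outline — area = 114.86 mm². Overall, the cross-section is a single solid region. Net area = 114.86 mm².

114.86 mm²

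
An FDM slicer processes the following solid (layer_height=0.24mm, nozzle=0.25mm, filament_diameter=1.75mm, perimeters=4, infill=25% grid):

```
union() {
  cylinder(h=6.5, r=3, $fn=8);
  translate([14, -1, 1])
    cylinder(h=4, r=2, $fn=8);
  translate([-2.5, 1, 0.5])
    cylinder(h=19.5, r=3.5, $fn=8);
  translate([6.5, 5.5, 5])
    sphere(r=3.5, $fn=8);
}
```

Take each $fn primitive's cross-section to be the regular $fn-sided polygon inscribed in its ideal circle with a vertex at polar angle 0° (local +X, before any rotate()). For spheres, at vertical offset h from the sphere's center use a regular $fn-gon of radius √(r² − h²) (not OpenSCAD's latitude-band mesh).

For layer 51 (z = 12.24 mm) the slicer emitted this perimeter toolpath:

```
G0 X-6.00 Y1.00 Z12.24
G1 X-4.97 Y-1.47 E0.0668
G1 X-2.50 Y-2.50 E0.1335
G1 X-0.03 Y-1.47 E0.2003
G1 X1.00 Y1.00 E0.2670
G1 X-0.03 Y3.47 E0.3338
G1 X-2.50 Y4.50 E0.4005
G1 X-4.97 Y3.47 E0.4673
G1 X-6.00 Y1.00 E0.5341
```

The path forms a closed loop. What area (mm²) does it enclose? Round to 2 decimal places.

Apply the shoelace formula to the sequence of (X, Y) vertices; enclosed area = 34.58 mm².

34.58 mm²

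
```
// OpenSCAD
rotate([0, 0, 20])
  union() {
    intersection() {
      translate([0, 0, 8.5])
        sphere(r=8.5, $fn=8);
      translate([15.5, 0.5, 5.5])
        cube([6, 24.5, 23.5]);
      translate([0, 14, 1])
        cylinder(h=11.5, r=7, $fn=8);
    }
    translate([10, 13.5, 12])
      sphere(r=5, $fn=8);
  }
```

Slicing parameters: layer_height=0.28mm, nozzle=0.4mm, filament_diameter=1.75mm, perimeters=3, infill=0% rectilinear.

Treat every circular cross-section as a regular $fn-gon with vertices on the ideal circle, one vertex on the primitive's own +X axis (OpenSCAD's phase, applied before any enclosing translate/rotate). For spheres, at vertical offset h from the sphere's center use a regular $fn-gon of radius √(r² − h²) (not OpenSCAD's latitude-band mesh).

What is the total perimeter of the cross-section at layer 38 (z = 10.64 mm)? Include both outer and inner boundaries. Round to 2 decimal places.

29.46 mm

At z = 10.64 mm: the sphere: section is a regular 8-gon, circumradius = √(r²−h²) = √(8.5²−2.14²) = 8.226 (perimeter = 2·8·8.226·sin(180°/8) = 50.37 mm); the cube at (15.5, 0.5) (footprint 6×24.5) is included at this height (perimeter 61.00 mm); the r=7 cylinder at (0, 14) contributes a regular 8-gon of circumradius 7 (perimeter = 2·8·7.000·sin(180°/8) = 42.86 mm); Keeping only the common overlap: the 6×24.5 cube at (15.5, 0.5) does not overlap the r=8.5 sphere (empty); the r=7 cylinder at (0, 14) does not overlap the running intersection (empty) — nothing remains; the r=5 sphere at (10, 13.5) contributes a regular 8-gon of circumradius √(5²−1.36²) = 4.811 (perimeter = 2·8·4.811·sin(180°/8) = 29.46 mm); Combining (union): only the r=5 sphere at (10, 13.5) is present, so the union is just that shape — boundary = 29.46 mm; (rotated 20° about Z; rotation is an isometry so areas/perimeters/island counts are preserved). Overall, the cross-section is a single solid region. Total boundary length (outer) = 29.46 mm.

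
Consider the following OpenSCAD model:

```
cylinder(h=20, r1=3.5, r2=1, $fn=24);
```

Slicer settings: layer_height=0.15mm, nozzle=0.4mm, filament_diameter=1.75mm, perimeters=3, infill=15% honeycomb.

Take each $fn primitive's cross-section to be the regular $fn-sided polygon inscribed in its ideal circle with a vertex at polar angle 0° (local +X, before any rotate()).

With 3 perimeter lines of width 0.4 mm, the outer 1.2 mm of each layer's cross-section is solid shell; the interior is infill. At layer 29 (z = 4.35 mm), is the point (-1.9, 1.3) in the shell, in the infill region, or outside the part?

shell

At z = 4.35 mm: the cone: at t=0.217 of its height the radius interpolates to r₁+(r₂−r₁)t = 2.956, giving a regular 24-gon of that circumradius. Overall, the cross-section is a single solid region. The nearest boundary edge runs (-2.09, 2.09)→(-2.56, 1.48); distance from the point to it = 0.63 mm. The point is inside the cross-section, 0.63 mm from the nearest boundary — within the 1.2 mm shell band (3 × 0.4).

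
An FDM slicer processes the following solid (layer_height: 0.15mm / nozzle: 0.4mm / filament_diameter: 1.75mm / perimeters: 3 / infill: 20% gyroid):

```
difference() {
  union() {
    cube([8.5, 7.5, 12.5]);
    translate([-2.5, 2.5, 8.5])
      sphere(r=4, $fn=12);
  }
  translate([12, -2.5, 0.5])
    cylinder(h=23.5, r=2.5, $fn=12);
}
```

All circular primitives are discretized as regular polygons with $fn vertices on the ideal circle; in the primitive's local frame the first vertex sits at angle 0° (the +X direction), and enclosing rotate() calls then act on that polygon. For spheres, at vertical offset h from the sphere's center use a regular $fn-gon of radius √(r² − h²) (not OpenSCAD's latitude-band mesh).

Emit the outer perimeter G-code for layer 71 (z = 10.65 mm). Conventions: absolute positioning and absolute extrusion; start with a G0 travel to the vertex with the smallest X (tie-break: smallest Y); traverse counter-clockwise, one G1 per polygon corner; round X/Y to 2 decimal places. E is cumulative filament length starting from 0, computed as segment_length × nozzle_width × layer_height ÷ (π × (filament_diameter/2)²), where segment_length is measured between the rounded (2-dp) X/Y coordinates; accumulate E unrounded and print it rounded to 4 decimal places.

G0 X-5.87 Y2.50 Z10.65
G1 X-5.42 Y0.81 E0.0436
G1 X-4.19 Y-0.42 E0.0870
G1 X-2.50 Y-0.87 E0.1306
G1 X-0.81 Y-0.42 E0.1743
G1 X0.00 Y0.39 E0.2028
G1 X0.00 Y0.00 E0.2126
G1 X8.50 Y0.00 E0.4246
G1 X8.50 Y7.50 E0.6117
G1 X0.00 Y7.50 E0.8237
G1 X0.00 Y4.61 E0.8958
G1 X-0.81 Y5.42 E0.9244
G1 X-2.50 Y5.87 E0.9680
G1 X-4.19 Y5.42 E1.0116
G1 X-5.42 Y4.19 E1.0550
G1 X-5.87 Y2.50 E1.0987

At z = 10.65 mm: the 8.5×7.5 cube contributes its full rectangle; the r=4 sphere at (-2.5, 2.5) contributes a regular 12-gon of circumradius √(4²−2.15²) = 3.373; Merging all regions: the regions partially overlap (shared area 2.36 mm²), so overlapping operands fuse into one piece — 1 connected region; the r=2.5 cylinder at (12, -2.5) contributes a regular 12-gon of circumradius 2.5; Taking the first minus the rest: starting from the result so far, the r=2.5 cylinder at (12, -2.5) misses the remaining region (no effect) — 1 connected region. The outline is a single polygon with 15 vertices. Extrusion per mm of travel: 0.4 × 0.15 / (π × 0.875²) = 0.024945. Accumulating E over each segment gives final E = 1.0987.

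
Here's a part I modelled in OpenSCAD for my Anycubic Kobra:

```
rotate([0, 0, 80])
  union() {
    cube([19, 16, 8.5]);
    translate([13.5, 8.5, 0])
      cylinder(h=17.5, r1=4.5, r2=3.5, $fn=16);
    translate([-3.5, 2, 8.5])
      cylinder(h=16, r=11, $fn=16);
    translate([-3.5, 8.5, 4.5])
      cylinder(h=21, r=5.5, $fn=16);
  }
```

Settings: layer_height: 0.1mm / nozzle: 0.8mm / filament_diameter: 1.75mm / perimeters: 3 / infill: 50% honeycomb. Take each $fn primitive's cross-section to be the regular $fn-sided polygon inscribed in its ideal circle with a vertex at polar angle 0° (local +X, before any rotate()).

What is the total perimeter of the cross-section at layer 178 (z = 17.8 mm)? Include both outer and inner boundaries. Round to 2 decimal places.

At z = 17.8 mm: the cube does not reach this height (z outside [0, 8.5]); the cone at (13.5, 8.5) does not reach this height (z outside [0, 17.5]); the r=11 cylinder at (-3.5, 2) contributes a regular 16-gon of circumradius 11 (perimeter = 2·16·11.000·sin(180°/16) = 68.67 mm); the cylinder at (-3.5, 8.5): section is a regular 16-gon, circumradius r=5.5 (perimeter = 2·16·5.500·sin(180°/16) = 34.34 mm); Combining (union): the regions partially overlap (shared area 86.30 mm²), so the edge portions inside another operand are dropped and the merged outline is re-measured after clipping — boundary = 69.52 mm; (whole slice rotated 80° about Z — lengths, areas and connectivity unchanged). Overall, the cross-section is a single solid region. Total boundary length (outer) = 69.52 mm.

69.52 mm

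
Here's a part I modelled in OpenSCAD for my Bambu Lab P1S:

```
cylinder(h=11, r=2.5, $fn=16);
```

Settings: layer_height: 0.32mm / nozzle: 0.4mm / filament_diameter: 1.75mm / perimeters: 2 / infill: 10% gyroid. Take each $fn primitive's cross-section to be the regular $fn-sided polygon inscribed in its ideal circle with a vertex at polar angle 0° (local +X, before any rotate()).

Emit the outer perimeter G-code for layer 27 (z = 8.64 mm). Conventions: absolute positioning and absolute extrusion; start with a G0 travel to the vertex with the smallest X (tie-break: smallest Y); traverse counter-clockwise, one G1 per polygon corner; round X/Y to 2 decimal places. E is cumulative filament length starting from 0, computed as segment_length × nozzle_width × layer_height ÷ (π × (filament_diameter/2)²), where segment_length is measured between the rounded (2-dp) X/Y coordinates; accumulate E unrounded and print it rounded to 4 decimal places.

G0 X-2.50 Y0.00 Z8.64
G1 X-2.31 Y-0.96 E0.0521
G1 X-1.77 Y-1.77 E0.1039
G1 X-0.96 Y-2.31 E0.1557
G1 X0.00 Y-2.50 E0.2078
G1 X0.96 Y-2.31 E0.2598
G1 X1.77 Y-1.77 E0.3117
G1 X2.31 Y-0.96 E0.3635
G1 X2.50 Y0.00 E0.4155
G1 X2.31 Y0.96 E0.4676
G1 X1.77 Y1.77 E0.5194
G1 X0.96 Y2.31 E0.5712
G1 X0.00 Y2.50 E0.6233
G1 X-0.96 Y2.31 E0.6754
G1 X-1.77 Y1.77 E0.7272
G1 X-2.31 Y0.96 E0.7790
G1 X-2.50 Y0.00 E0.8311

At z = 8.64 mm: the cylinder: section is a regular 16-gon, circumradius r=2.5. The outline is a single polygon with 16 vertices. Extrusion per mm of travel: 0.4 × 0.32 / (π × 0.875²) = 0.053216. Accumulating E over each segment gives final E = 0.8311.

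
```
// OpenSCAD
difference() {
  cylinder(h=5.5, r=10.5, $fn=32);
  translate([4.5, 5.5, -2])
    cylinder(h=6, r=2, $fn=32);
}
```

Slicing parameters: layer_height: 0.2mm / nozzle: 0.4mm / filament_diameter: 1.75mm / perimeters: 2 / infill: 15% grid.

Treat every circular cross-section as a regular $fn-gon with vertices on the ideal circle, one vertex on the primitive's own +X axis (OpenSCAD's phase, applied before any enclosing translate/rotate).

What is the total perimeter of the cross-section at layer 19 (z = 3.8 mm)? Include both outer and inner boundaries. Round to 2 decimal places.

78.41 mm

At z = 3.8 mm: the r=10.5 cylinder gives a regular 32-gon of circumradius 10.5 (constant along its height) (perimeter = 2·32·10.500·sin(180°/32) = 65.87 mm); the r=2 cylinder at (4.5, 5.5) gives a regular 32-gon of circumradius 2 (constant along its height) (perimeter = 2·32·2.000·sin(180°/32) = 12.55 mm); Taking the first minus the rest: starting from the r=10.5 cylinder, the r=2 cylinder at (4.5, 5.5) lies wholly inside it (removes its full 12.49 mm² and its 12.55 mm outline becomes a hole wall) — boundary (outer + 1 inner loop) = 78.41 mm. Overall, the cross-section is one region with 1 hole. Total boundary length (outer + inner) = 78.41 mm.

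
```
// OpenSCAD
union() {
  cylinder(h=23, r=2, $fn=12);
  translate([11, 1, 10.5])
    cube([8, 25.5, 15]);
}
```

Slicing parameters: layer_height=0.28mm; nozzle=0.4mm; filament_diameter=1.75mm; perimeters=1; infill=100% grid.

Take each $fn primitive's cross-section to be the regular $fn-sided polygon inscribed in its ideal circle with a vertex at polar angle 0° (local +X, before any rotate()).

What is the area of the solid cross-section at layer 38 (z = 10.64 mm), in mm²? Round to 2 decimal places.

At z = 10.64 mm: the r=2 cylinder gives a regular 12-gon of circumradius 2 (constant along its height) (area = (12/2)·2.000²·sin(360°/12) = 12.00 mm²); the cube at (11, 1) (footprint 8×25.5) is included at this height (area 204.00 mm²); Merging all regions: the 2 present regions are separate (no shared area or edge), so areas and boundary lengths simply add and each stays a separate island — area = 216.00 mm². Overall, the cross-section has 2 separate islands. Net area = 216.00 mm².

216.00 mm²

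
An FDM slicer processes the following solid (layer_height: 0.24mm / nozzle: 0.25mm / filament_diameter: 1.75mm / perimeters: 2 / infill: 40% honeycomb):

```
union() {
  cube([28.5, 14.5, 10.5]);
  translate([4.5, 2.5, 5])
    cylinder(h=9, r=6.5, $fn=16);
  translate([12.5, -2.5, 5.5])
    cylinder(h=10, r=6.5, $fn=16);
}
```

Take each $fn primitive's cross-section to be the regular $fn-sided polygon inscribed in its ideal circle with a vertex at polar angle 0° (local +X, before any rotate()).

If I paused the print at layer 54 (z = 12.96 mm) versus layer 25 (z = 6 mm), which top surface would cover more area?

Layer 54 (z = 12.96): the cube does not reach this height (z outside [0, 10.5]); the r=6.5 cylinder at (4.5, 2.5) gives a regular 16-gon of circumradius 6.5 (constant along its height) (area = (16/2)·6.500²·sin(360°/16) = 129.35 mm²); the r=6.5 cylinder at (12.5, -2.5) gives a regular 16-gon of circumradius 6.5 (constant along its height) (area = (16/2)·6.500²·sin(360°/16) = 129.35 mm²); Merging all regions: the regions partially overlap — summed areas 258.69 mm² minus the doubly-counted overlap 20.34 mm² gives 238.35 mm² — area = 238.35 mm². So its area = 238.35 mm². Layer 25 (z = 6): the cube is present — its section is the full 28.5×14.5 rectangle (area 413.25 mm²); the cylinder at (4.5, 2.5): section is a regular 16-gon, circumradius r=6.5 (area = (16/2)·6.500²·sin(360°/16) = 129.35 mm²); the cylinder at (12.5, -2.5): section is a regular 16-gon, circumradius r=6.5 (area = (16/2)·6.500²·sin(360°/16) = 129.35 mm²); Merging all regions: the regions partially overlap — summed areas 671.94 mm² minus the doubly-counted overlap 129.09 mm² gives 542.85 mm² — area = 542.85 mm². So its area = 542.85 mm². Layer 25 is larger (542.85 vs 238.35 mm²).

layer 25 (z = 6 mm)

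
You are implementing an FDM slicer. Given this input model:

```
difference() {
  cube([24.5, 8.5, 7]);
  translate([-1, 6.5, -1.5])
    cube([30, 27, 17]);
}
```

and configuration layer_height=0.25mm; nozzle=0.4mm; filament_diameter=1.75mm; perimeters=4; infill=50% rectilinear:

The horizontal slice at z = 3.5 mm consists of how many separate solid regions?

1

At z = 3.5 mm: the cube (footprint 24.5×8.5) is included at this height; the 30×27 cube at (-1, 6.5) contributes its full rectangle; Subtracting the remaining from the first: starting from the 24.5×8.5 cube, the 30×27 cube at (-1, 6.5) partially overlaps it — only the 49.00 mm² overlap (of its 810.00 mm²) is removed, clipping the outline — 1 connected region. The result has 1 disconnected region.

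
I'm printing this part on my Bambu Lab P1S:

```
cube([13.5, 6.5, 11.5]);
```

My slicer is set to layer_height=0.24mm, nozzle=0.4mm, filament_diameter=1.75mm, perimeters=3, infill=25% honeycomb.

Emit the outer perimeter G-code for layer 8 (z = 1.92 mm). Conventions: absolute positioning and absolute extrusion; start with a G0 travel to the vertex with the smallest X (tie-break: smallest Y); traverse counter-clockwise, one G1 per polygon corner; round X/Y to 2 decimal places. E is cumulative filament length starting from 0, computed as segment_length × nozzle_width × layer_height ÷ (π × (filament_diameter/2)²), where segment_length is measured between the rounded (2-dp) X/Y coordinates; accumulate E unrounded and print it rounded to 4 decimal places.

G0 X0.00 Y0.00 Z1.92
G1 X13.50 Y0.00 E0.5388
G1 X13.50 Y6.50 E0.7982
G1 X0.00 Y6.50 E1.3371
G1 X0.00 Y0.00 E1.5965

At z = 1.92 mm: the cube is present — its section is the full 13.5×6.5 rectangle. The outline is a single polygon with 4 vertices. Extrusion per mm of travel: 0.4 × 0.24 / (π × 0.875²) = 0.039912. Accumulating E over each segment gives final E = 1.5965.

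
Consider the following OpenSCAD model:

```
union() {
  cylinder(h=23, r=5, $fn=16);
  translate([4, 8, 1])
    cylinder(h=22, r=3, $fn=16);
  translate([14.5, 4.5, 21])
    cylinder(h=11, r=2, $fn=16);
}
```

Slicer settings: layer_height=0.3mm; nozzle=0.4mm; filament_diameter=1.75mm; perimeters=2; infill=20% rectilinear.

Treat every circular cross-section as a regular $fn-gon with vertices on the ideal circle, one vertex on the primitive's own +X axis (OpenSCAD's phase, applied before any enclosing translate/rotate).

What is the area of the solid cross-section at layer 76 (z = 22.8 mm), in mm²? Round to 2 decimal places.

At z = 22.8 mm: the r=5 cylinder gives a regular 16-gon of circumradius 5 (constant along its height) (area = (16/2)·5.000²·sin(360°/16) = 76.54 mm²); the r=3 cylinder at (4, 8) gives a regular 16-gon of circumradius 3 (constant along its height) (area = (16/2)·3.000²·sin(360°/16) = 27.55 mm²); the r=2 cylinder at (14.5, 4.5) contributes a regular 16-gon of circumradius 2 (area = (16/2)·2.000²·sin(360°/16) = 12.25 mm²); Combining (union): the 3 present regions are separate (no shared area or edge), so areas and boundary lengths simply add and each stays a separate island — area = 116.34 mm². Overall, the cross-section has 3 separate islands. Net area = 116.34 mm².

116.34 mm²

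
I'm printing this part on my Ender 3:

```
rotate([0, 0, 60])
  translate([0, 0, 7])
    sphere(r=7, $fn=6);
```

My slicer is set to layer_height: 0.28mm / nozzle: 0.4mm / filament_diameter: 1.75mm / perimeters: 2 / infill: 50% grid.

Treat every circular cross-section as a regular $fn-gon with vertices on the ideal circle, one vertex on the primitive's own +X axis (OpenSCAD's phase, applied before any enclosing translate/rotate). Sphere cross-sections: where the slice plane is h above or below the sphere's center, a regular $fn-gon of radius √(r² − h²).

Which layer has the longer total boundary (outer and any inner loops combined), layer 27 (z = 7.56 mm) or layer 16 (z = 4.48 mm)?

Layer 27 (z = 7.56): the r=7 sphere slices to a regular 6-gon of circumradius 6.978 (√(r²−h²) with h=0.56 from center) (perimeter = 2·6·6.978·sin(180°/6) = 41.87 mm); (rotated 60° about Z; rotation is an isometry so areas/perimeters/island counts are preserved). So its perimeter = 41.87 mm. Layer 16 (z = 4.48): the sphere: section is a regular 6-gon, circumradius = √(r²−h²) = √(7²−2.52²) = 6.531 (perimeter = 2·6·6.531·sin(180°/6) = 39.18 mm); (rotated 60° about Z; rotation is an isometry so areas/perimeters/island counts are preserved). So its perimeter = 39.18 mm. Layer 27 is larger (41.87 vs 39.18 mm).

layer 27 (z = 7.56 mm)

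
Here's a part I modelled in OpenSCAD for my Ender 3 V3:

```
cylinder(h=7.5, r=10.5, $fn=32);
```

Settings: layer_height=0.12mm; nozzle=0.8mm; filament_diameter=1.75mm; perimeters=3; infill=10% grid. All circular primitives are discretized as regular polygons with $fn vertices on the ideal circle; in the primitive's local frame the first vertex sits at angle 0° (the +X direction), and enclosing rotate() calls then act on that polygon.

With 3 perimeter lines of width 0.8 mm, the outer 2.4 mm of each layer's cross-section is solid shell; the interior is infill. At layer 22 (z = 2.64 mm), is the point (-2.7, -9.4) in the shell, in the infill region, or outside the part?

At z = 2.64 mm: the r=10.5 cylinder gives a regular 32-gon of circumradius 10.5 (constant along its height). Overall, the cross-section is a single solid region. The nearest boundary edge runs (-4.02, -9.70)→(-2.05, -10.30); distance from the point to it = 0.67 mm. The point is inside the cross-section, 0.67 mm from the nearest boundary — within the 2.4 mm shell band (3 × 0.8).

shell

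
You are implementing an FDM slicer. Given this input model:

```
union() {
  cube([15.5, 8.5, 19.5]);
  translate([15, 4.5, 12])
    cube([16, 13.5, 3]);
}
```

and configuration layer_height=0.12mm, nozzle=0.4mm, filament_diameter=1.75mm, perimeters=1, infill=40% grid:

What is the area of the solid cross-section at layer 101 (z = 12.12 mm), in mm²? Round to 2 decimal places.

At z = 12.12 mm: the cube is present — its section is the full 15.5×8.5 rectangle (area 131.75 mm²); the 16×13.5 cube at (15, 4.5) contributes its full rectangle (area 216.00 mm²); Combining (union): the regions partially overlap — summed areas 347.75 mm² minus the doubly-counted overlap 2.00 mm² gives 345.75 mm² — area = 345.75 mm². Overall, the cross-section is a single solid region. Net area = 345.75 mm².

345.75 mm²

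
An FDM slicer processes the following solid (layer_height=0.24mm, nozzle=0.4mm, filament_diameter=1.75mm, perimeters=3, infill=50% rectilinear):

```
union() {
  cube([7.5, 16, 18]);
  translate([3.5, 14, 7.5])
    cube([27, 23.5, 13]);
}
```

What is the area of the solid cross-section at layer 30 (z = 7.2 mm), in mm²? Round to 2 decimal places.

At z = 7.2 mm: the cube (footprint 7.5×16) is included at this height (area 120.00 mm²); the cube at (3.5, 14) is not intersected at this z (z outside [7.5, 20.5]); Taking the union: only the 7.5×16 cube is present, so the union is just that shape — area = 120.00 mm². Overall, the cross-section is a single solid region. Net area = 120.00 mm².

120.00 mm²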